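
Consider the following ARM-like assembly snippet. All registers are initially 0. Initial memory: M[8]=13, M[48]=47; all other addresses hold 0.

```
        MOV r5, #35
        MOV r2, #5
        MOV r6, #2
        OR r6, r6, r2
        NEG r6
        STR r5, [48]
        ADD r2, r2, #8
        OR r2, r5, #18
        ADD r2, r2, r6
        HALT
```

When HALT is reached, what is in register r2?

44

MOV r5, #35 → r5=35
MOV r2, #5 → r2=5
MOV r6, #2 → r6=2
OR r6, r6, r2 → r6=2|5=7
NEG r6 → r6=-(7)=-7
STR r5, [48] → M[48]=35
ADD r2, r2, #8 → r2=5+8=13
OR r2, r5, #18 → r2=35|18=51
ADD r2, r2, r6 → r2=51+(-7)=44
halt.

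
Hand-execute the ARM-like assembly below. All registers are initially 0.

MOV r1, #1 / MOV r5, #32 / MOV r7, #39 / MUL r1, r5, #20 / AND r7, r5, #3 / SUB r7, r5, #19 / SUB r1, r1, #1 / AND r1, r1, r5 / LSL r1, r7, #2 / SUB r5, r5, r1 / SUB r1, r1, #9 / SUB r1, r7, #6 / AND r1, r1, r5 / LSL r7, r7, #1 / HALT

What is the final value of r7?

after MOV r1, #1: r1=1
after MOV r5, #32: r5=32
after MOV r7, #39: r7=39
after MUL r1, r5, #20: r1=32*20=640
after AND r7, r5, #3: r7=32&3=0
after SUB r7, r5, #19: r7=32-19=13
after SUB r1, r1, #1: r1=640-1=639
after AND r1, r1, r5: r1=639&32=32
after LSL r1, r7, #2: r1=13<<2=52
after SUB r5, r5, r1: r5=32-52=-20
after SUB r1, r1, #9: r1=52-9=43
after SUB r1, r7, #6: r1=13-6=7
after AND r1, r1, r5: r1=7&(-20)=4
after LSL r7, r7, #1: r7=13<<1=26
halt.

26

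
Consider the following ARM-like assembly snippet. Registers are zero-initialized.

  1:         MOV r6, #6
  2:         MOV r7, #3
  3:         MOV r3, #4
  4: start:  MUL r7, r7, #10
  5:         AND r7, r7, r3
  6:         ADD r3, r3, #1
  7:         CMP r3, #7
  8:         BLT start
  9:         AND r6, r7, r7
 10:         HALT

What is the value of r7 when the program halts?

0

MOV r6, #6 → r6=6
MOV r7, #3 → r7=3
MOV r3, #4 → r3=4
MUL r7, r7, #10 → r7=3*10=30
AND r7, r7, r3 → r7=30&4=4
ADD r3, r3, #1 → r3=4+1=5
CMP r3, #7  (cmp 5,7)
BLT start: taken
MUL r7, r7, #10 → r7=4*10=40
AND r7, r7, r3 → r7=40&5=0
ADD r3, r3, #1 → r3=5+1=6
CMP r3, #7  (cmp 6,7)
BLT start: taken
MUL r7, r7, #10 → r7=0*10=0
AND r7, r7, r3 → r7=0&6=0
ADD r3, r3, #1 → r3=6+1=7
CMP r3, #7  (cmp 7,7)
BLT start: not taken
AND r6, r7, r7 → r6=0&0=0
halt.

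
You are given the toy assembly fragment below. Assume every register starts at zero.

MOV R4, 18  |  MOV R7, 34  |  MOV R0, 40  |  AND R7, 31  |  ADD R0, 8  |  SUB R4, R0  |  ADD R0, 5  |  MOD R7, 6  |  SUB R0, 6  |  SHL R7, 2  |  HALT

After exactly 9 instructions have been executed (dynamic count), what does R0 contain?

MOV R4, 18 → R4=18
MOV R7, 34 → R7=34
MOV R0, 40 → R0=40
AND R7, 31 → R7=34&31=2
ADD R0, 8 → R0=40+8=48
SUB R4, R0 → R4=18-48=-30
ADD R0, 5 → R0=48+5=53
MOD R7, 6 → R7=2%6=2
SUB R0, 6 → R0=53-6=47
After step 9: R0 = 47.

47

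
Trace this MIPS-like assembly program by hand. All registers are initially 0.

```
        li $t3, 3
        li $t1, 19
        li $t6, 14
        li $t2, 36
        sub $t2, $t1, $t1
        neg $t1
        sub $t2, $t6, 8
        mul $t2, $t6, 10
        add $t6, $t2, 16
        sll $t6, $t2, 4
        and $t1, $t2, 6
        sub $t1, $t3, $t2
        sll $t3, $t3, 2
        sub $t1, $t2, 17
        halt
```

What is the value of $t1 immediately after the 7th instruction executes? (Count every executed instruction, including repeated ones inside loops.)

-19

$t3=3
$t1=19
$t6=14
$t2=36
$t2=19-19=0
$t1=-(19)=-19
$t2=14-8=6
After step 7: $t1 = -19.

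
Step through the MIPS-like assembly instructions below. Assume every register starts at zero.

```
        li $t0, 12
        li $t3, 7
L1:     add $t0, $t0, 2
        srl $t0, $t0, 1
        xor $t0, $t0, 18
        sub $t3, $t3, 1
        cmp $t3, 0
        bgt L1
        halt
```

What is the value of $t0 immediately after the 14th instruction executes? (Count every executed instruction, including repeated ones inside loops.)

25

$t0=12
$t3=7
$t0=12+2=14
$t0=14>>1=7
$t0=7^18=21
$t3=7-1=6
cmp $t3, 0  (cmp 6,0)
bgt L1: taken
$t0=21+2=23
$t0=23>>1=11
$t0=11^18=25
$t3=6-1=5
cmp $t3, 0  (cmp 5,0)
bgt L1: taken
After step 14: $t0 = 25.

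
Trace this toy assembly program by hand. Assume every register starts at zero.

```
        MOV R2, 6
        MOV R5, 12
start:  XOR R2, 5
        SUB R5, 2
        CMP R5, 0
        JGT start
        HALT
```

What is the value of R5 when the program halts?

0

R2=6
R5=12
R2=6^5=3
R5=12-2=10
CMP R5, 0  (cmp 10,0)
JGT start: taken
R2=3^5=6
R5=10-2=8
CMP R5, 0  (cmp 8,0)
JGT start: taken
R2=6^5=3
R5=8-2=6
CMP R5, 0  (cmp 6,0)
JGT start: taken
R2=3^5=6
R5=6-2=4
CMP R5, 0  (cmp 4,0)
JGT start: taken
R2=6^5=3
R5=4-2=2
CMP R5, 0  (cmp 2,0)
JGT start: taken
R2=3^5=6
R5=2-2=0
CMP R5, 0  (cmp 0,0)
JGT start: not taken
halt.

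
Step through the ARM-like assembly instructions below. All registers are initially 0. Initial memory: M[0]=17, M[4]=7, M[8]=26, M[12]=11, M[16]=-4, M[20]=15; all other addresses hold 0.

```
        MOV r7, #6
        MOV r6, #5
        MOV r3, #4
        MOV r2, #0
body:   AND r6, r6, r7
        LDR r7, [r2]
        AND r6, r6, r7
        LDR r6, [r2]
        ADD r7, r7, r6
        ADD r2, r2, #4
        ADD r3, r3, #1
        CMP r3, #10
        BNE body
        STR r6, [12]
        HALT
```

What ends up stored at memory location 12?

15

r7=6
r6=5
r3=4
r2=0
r6=5&6=4
r7=M[0]=17
r6=4&17=0
r6=M[0]=17
r7=17+17=34
r2=0+4=4
r3=4+1=5
CMP r3, #10  (cmp 5,10)
BNE body: taken
r6=17&34=0
r7=M[4]=7
r6=0&7=0
r6=M[4]=7
r7=7+7=14
r2=4+4=8
r3=5+1=6
CMP r3, #10  (cmp 6,10)
BNE body: taken
r6=7&14=6
r7=M[8]=26
r6=6&26=2
r6=M[8]=26
r7=26+26=52
r2=8+4=12
r3=6+1=7
CMP r3, #10  (cmp 7,10)
BNE body: taken
r6=26&52=16
r7=M[12]=11
r6=16&11=0
r6=M[12]=11
r7=11+11=22
r2=12+4=16
r3=7+1=8
CMP r3, #10  (cmp 8,10)
BNE body: taken
r6=11&22=2
r7=M[16]=-4
r6=2&(-4)=0
r6=M[16]=-4
r7=(-4)+(-4)=-8
r2=16+4=20
r3=8+1=9
CMP r3, #10  (cmp 9,10)
BNE body: taken
r6=(-4)&(-8)=-8
r7=M[20]=15
r6=(-8)&15=8
r6=M[20]=15
r7=15+15=30
r2=20+4=24
r3=9+1=10
CMP r3, #10  (cmp 10,10)
BNE body: not taken
STR r6, [12] → M[12]=15
halt.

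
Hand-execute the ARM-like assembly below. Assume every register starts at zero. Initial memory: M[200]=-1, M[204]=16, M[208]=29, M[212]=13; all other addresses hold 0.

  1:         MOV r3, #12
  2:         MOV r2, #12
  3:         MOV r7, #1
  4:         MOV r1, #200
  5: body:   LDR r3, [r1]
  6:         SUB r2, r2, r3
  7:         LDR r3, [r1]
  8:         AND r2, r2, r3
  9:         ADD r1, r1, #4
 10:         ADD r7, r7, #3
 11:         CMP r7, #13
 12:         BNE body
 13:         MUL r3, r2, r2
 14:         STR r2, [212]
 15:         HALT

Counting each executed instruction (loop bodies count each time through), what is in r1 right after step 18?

MOV r3, #12 → r3=12
MOV r2, #12 → r2=12
MOV r7, #1 → r7=1
MOV r1, #200 → r1=200
LDR r3, [r1] → r3=M[200]=-1
SUB r2, r2, r3 → r2=12-(-1)=13
LDR r3, [r1] → r3=M[200]=-1
AND r2, r2, r3 → r2=13&(-1)=13
ADD r1, r1, #4 → r1=200+4=204
ADD r7, r7, #3 → r7=1+3=4
CMP r7, #13  (cmp 4,13)
BNE body: taken
LDR r3, [r1] → r3=M[204]=16
SUB r2, r2, r3 → r2=13-16=-3
LDR r3, [r1] → r3=M[204]=16
AND r2, r2, r3 → r2=(-3)&16=16
ADD r1, r1, #4 → r1=204+4=208
ADD r7, r7, #3 → r7=4+3=7
After step 18: r1 = 208.

208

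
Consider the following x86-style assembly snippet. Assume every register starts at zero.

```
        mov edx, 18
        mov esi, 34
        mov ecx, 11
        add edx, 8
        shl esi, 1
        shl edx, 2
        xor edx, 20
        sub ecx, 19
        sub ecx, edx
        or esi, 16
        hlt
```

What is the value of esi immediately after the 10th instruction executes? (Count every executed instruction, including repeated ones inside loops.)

after mov edx, 18: edx=18
after mov esi, 34: esi=34
after mov ecx, 11: ecx=11
after add edx, 8: edx=18+8=26
after shl esi, 1: esi=34<<1=68
after shl edx, 2: edx=26<<2=104
after xor edx, 20: edx=104^20=124
after sub ecx, 19: ecx=11-19=-8
after sub ecx, edx: ecx=(-8)-124=-132
after or esi, 16: esi=68|16=84
After step 10: esi = 84.

84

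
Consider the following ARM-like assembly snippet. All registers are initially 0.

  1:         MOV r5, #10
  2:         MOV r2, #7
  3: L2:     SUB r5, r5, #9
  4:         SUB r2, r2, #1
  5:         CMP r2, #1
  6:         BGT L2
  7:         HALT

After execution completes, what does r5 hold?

-44

r5=10
r2=7
r5=10-9=1
r2=7-1=6
CMP r2, #1  (cmp 6,1)
BGT L2: taken
r5=1-9=-8
r2=6-1=5
CMP r2, #1  (cmp 5,1)
BGT L2: taken
r5=(-8)-9=-17
r2=5-1=4
CMP r2, #1  (cmp 4,1)
BGT L2: taken
r5=(-17)-9=-26
r2=4-1=3
CMP r2, #1  (cmp 3,1)
BGT L2: taken
r5=(-26)-9=-35
r2=3-1=2
CMP r2, #1  (cmp 2,1)
BGT L2: taken
r5=(-35)-9=-44
r2=2-1=1
CMP r2, #1  (cmp 1,1)
BGT L2: not taken
halt.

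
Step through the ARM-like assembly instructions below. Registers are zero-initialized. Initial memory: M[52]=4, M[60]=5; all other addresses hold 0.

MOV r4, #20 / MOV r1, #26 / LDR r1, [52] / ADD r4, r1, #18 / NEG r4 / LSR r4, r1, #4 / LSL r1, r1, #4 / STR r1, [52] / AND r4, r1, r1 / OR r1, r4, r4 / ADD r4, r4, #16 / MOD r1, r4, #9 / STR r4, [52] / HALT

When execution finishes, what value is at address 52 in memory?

r4=20
r1=26
r1=M[52]=4
r4=4+18=22
r4=-(22)=-22
r4=4>>4=0
r1=4<<4=64
STR r1, [52] → M[52]=64
r4=64&64=64
r1=64|64=64
r4=64+16=80
r1=80%9=8
STR r4, [52] → M[52]=80
halt.

80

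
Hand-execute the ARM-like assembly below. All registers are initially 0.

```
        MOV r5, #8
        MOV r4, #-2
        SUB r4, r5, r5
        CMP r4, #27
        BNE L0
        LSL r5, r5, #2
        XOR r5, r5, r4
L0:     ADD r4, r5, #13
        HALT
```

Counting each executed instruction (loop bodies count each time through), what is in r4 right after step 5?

0

after MOV r5, #8: r5=8
after MOV r4, #-2: r4=-2
after SUB r4, r5, r5: r4=8-8=0
CMP r4, #27  (cmp 0,27)
BNE L0: taken
After step 5: r4 = 0.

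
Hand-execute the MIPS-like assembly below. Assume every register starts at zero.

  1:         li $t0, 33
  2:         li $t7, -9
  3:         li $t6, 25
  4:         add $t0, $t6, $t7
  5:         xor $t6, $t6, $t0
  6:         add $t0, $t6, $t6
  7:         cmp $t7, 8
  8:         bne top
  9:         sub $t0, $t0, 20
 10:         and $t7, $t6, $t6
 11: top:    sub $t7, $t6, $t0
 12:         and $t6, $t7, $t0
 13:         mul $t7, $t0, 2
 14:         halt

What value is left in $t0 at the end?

18

after li $t0, 33: $t0=33
after li $t7, -9: $t7=-9
after li $t6, 25: $t6=25
after add $t0, $t6, $t7: $t0=25+(-9)=16
after xor $t6, $t6, $t0: $t6=25^16=9
after add $t0, $t6, $t6: $t0=9+9=18
cmp $t7, 8  (cmp -9,8)
bne top: taken
after sub $t7, $t6, $t0: $t7=9-18=-9
after and $t6, $t7, $t0: $t6=(-9)&18=18
after mul $t7, $t0, 2: $t7=18*2=36
halt.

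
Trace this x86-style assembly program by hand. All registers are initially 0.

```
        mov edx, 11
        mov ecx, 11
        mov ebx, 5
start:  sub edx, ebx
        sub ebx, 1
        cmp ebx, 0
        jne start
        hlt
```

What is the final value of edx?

after mov edx, 11: edx=11
after mov ecx, 11: ecx=11
after mov ebx, 5: ebx=5
after sub edx, ebx: edx=11-5=6
after sub ebx, 1: ebx=5-1=4
cmp ebx, 0  (cmp 4,0)
jne start: taken
after sub edx, ebx: edx=6-4=2
after sub ebx, 1: ebx=4-1=3
cmp ebx, 0  (cmp 3,0)
jne start: taken
after sub edx, ebx: edx=2-3=-1
after sub ebx, 1: ebx=3-1=2
cmp ebx, 0  (cmp 2,0)
jne start: taken
after sub edx, ebx: edx=(-1)-2=-3
after sub ebx, 1: ebx=2-1=1
cmp ebx, 0  (cmp 1,0)
jne start: taken
after sub edx, ebx: edx=(-3)-1=-4
after sub ebx, 1: ebx=1-1=0
cmp ebx, 0  (cmp 0,0)
jne start: not taken
halt.

-4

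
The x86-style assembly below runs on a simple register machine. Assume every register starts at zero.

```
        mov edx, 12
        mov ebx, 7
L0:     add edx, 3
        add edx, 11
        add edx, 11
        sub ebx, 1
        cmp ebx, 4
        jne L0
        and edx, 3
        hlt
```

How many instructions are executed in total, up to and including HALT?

mov edx, 12 → edx=12
mov ebx, 7 → ebx=7
add edx, 3 → edx=12+3=15
add edx, 11 → edx=15+11=26
add edx, 11 → edx=26+11=37
sub ebx, 1 → ebx=7-1=6
cmp ebx, 4  (cmp 6,4)
jne L0: taken
add edx, 3 → edx=37+3=40
add edx, 11 → edx=40+11=51
add edx, 11 → edx=51+11=62
sub ebx, 1 → ebx=6-1=5
cmp ebx, 4  (cmp 5,4)
jne L0: taken
add edx, 3 → edx=62+3=65
add edx, 11 → edx=65+11=76
add edx, 11 → edx=76+11=87
sub ebx, 1 → ebx=5-1=4
cmp ebx, 4  (cmp 4,4)
jne L0: not taken
and edx, 3 → edx=87&3=3
halt.
Total executed instructions: 22.

22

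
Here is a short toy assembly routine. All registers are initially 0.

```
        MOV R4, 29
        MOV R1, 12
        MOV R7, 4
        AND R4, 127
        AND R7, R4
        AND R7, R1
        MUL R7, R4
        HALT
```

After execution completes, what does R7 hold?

116

after MOV R4, 29: R4=29
after MOV R1, 12: R1=12
after MOV R7, 4: R7=4
after AND R4, 127: R4=29&127=29
after AND R7, R4: R7=4&29=4
after AND R7, R1: R7=4&12=4
after MUL R7, R4: R7=4*29=116
halt.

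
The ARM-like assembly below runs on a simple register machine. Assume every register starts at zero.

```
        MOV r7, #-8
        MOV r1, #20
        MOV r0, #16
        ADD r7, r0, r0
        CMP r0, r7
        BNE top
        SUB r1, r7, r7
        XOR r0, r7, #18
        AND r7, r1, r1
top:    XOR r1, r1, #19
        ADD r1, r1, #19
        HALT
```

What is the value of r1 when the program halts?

MOV r7, #-8 → r7=-8
MOV r1, #20 → r1=20
MOV r0, #16 → r0=16
ADD r7, r0, r0 → r7=16+16=32
CMP r0, r7  (cmp 16,32)
BNE top: taken
XOR r1, r1, #19 → r1=20^19=7
ADD r1, r1, #19 → r1=7+19=26
halt.

26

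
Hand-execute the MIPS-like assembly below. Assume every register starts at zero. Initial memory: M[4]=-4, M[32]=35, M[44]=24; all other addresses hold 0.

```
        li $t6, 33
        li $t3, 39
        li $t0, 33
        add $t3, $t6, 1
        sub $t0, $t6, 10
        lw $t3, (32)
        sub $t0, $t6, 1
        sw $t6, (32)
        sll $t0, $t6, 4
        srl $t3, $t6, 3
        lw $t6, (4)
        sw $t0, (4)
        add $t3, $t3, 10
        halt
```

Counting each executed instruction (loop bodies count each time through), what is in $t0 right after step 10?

528

after li $t6, 33: $t6=33
after li $t3, 39: $t3=39
after li $t0, 33: $t0=33
after add $t3, $t6, 1: $t3=33+1=34
after sub $t0, $t6, 10: $t0=33-10=23
after lw $t3, (32): $t3=M[32]=35
after sub $t0, $t6, 1: $t0=33-1=32
sw $t6, (32) → M[32]=33
after sll $t0, $t6, 4: $t0=33<<4=528
after srl $t3, $t6, 3: $t3=33>>3=4
After step 10: $t0 = 528.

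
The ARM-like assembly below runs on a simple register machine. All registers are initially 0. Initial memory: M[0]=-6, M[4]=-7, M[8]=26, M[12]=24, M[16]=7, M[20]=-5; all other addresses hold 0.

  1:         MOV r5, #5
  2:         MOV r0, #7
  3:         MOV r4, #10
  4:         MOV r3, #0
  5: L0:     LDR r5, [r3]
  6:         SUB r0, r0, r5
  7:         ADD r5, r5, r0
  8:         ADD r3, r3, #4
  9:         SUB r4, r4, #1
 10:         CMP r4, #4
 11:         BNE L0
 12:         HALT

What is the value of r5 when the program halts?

-37

MOV r5, #5 → r5=5
MOV r0, #7 → r0=7
MOV r4, #10 → r4=10
MOV r3, #0 → r3=0
LDR r5, [r3] → r5=M[0]=-6
SUB r0, r0, r5 → r0=7-(-6)=13
ADD r5, r5, r0 → r5=(-6)+13=7
ADD r3, r3, #4 → r3=0+4=4
SUB r4, r4, #1 → r4=10-1=9
CMP r4, #4  (cmp 9,4)
BNE L0: taken
LDR r5, [r3] → r5=M[4]=-7
SUB r0, r0, r5 → r0=13-(-7)=20
ADD r5, r5, r0 → r5=(-7)+20=13
ADD r3, r3, #4 → r3=4+4=8
SUB r4, r4, #1 → r4=9-1=8
CMP r4, #4  (cmp 8,4)
BNE L0: taken
LDR r5, [r3] → r5=M[8]=26
SUB r0, r0, r5 → r0=20-26=-6
ADD r5, r5, r0 → r5=26+(-6)=20
ADD r3, r3, #4 → r3=8+4=12
SUB r4, r4, #1 → r4=8-1=7
CMP r4, #4  (cmp 7,4)
BNE L0: taken
LDR r5, [r3] → r5=M[12]=24
SUB r0, r0, r5 → r0=(-6)-24=-30
ADD r5, r5, r0 → r5=24+(-30)=-6
ADD r3, r3, #4 → r3=12+4=16
SUB r4, r4, #1 → r4=7-1=6
CMP r4, #4  (cmp 6,4)
BNE L0: taken
LDR r5, [r3] → r5=M[16]=7
SUB r0, r0, r5 → r0=(-30)-7=-37
ADD r5, r5, r0 → r5=7+(-37)=-30
ADD r3, r3, #4 → r3=16+4=20
SUB r4, r4, #1 → r4=6-1=5
CMP r4, #4  (cmp 5,4)
BNE L0: taken
LDR r5, [r3] → r5=M[20]=-5
SUB r0, r0, r5 → r0=(-37)-(-5)=-32
ADD r5, r5, r0 → r5=(-5)+(-32)=-37
ADD r3, r3, #4 → r3=20+4=24
SUB r4, r4, #1 → r4=5-1=4
CMP r4, #4  (cmp 4,4)
BNE L0: not taken
halt.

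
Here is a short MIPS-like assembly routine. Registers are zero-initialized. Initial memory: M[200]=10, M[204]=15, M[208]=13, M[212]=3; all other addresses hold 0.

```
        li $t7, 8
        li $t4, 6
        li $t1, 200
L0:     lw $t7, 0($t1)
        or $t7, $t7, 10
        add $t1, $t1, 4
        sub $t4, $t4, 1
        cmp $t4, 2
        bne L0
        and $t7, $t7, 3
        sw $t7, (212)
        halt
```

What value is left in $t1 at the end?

216

li $t7, 8 → $t7=8
li $t4, 6 → $t4=6
li $t1, 200 → $t1=200
lw $t7, 0($t1) → $t7=M[200]=10
or $t7, $t7, 10 → $t7=10|10=10
add $t1, $t1, 4 → $t1=200+4=204
sub $t4, $t4, 1 → $t4=6-1=5
cmp $t4, 2  (cmp 5,2)
bne L0: taken
lw $t7, 0($t1) → $t7=M[204]=15
or $t7, $t7, 10 → $t7=15|10=15
add $t1, $t1, 4 → $t1=204+4=208
sub $t4, $t4, 1 → $t4=5-1=4
cmp $t4, 2  (cmp 4,2)
bne L0: taken
lw $t7, 0($t1) → $t7=M[208]=13
or $t7, $t7, 10 → $t7=13|10=15
add $t1, $t1, 4 → $t1=208+4=212
sub $t4, $t4, 1 → $t4=4-1=3
cmp $t4, 2  (cmp 3,2)
bne L0: taken
lw $t7, 0($t1) → $t7=M[212]=3
or $t7, $t7, 10 → $t7=3|10=11
add $t1, $t1, 4 → $t1=212+4=216
sub $t4, $t4, 1 → $t4=3-1=2
cmp $t4, 2  (cmp 2,2)
bne L0: not taken
and $t7, $t7, 3 → $t7=11&3=3
sw $t7, (212) → M[212]=3
halt.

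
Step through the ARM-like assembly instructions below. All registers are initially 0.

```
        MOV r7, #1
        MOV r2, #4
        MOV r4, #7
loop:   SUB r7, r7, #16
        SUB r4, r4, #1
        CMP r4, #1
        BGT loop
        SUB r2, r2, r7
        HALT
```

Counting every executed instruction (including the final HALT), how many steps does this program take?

MOV r7, #1 → r7=1
MOV r2, #4 → r2=4
MOV r4, #7 → r4=7
SUB r7, r7, #16 → r7=1-16=-15
SUB r4, r4, #1 → r4=7-1=6
CMP r4, #1  (cmp 6,1)
BGT loop: taken
SUB r7, r7, #16 → r7=(-15)-16=-31
SUB r4, r4, #1 → r4=6-1=5
CMP r4, #1  (cmp 5,1)
BGT loop: taken
SUB r7, r7, #16 → r7=(-31)-16=-47
SUB r4, r4, #1 → r4=5-1=4
CMP r4, #1  (cmp 4,1)
BGT loop: taken
SUB r7, r7, #16 → r7=(-47)-16=-63
SUB r4, r4, #1 → r4=4-1=3
CMP r4, #1  (cmp 3,1)
BGT loop: taken
SUB r7, r7, #16 → r7=(-63)-16=-79
SUB r4, r4, #1 → r4=3-1=2
CMP r4, #1  (cmp 2,1)
BGT loop: taken
SUB r7, r7, #16 → r7=(-79)-16=-95
SUB r4, r4, #1 → r4=2-1=1
CMP r4, #1  (cmp 1,1)
BGT loop: not taken
SUB r2, r2, r7 → r2=4-(-95)=99
halt.
Total executed instructions: 29.

29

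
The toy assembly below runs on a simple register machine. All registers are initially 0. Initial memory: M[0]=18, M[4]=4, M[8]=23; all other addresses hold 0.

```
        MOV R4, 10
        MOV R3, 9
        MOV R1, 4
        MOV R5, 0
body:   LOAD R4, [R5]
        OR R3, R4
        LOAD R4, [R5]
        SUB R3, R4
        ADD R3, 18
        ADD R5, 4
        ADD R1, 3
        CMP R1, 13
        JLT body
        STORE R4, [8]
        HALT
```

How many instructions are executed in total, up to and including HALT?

after MOV R4, 10: R4=10
after MOV R3, 9: R3=9
after MOV R1, 4: R1=4
after MOV R5, 0: R5=0
after LOAD R4, [R5]: R4=M[0]=18
after OR R3, R4: R3=9|18=27
after LOAD R4, [R5]: R4=M[0]=18
after SUB R3, R4: R3=27-18=9
after ADD R3, 18: R3=9+18=27
after ADD R5, 4: R5=0+4=4
after ADD R1, 3: R1=4+3=7
CMP R1, 13  (cmp 7,13)
JLT body: taken
after LOAD R4, [R5]: R4=M[4]=4
after OR R3, R4: R3=27|4=31
after LOAD R4, [R5]: R4=M[4]=4
after SUB R3, R4: R3=31-4=27
after ADD R3, 18: R3=27+18=45
after ADD R5, 4: R5=4+4=8
after ADD R1, 3: R1=7+3=10
CMP R1, 13  (cmp 10,13)
JLT body: taken
after LOAD R4, [R5]: R4=M[8]=23
after OR R3, R4: R3=45|23=63
after LOAD R4, [R5]: R4=M[8]=23
after SUB R3, R4: R3=63-23=40
after ADD R3, 18: R3=40+18=58
after ADD R5, 4: R5=8+4=12
after ADD R1, 3: R1=10+3=13
CMP R1, 13  (cmp 13,13)
JLT body: not taken
STORE R4, [8] → M[8]=23
halt.
Total executed instructions: 33.

33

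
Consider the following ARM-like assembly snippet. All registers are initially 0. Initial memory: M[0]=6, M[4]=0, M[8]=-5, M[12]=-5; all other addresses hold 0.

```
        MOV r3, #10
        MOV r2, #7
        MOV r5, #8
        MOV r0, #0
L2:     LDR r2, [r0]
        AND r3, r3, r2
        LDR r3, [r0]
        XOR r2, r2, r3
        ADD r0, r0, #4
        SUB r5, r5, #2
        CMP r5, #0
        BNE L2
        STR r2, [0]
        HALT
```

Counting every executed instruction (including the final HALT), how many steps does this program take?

38

after MOV r3, #10: r3=10
after MOV r2, #7: r2=7
after MOV r5, #8: r5=8
after MOV r0, #0: r0=0
after LDR r2, [r0]: r2=M[0]=6
after AND r3, r3, r2: r3=10&6=2
after LDR r3, [r0]: r3=M[0]=6
after XOR r2, r2, r3: r2=6^6=0
after ADD r0, r0, #4: r0=0+4=4
after SUB r5, r5, #2: r5=8-2=6
CMP r5, #0  (cmp 6,0)
BNE L2: taken
after LDR r2, [r0]: r2=M[4]=0
after AND r3, r3, r2: r3=6&0=0
after LDR r3, [r0]: r3=M[4]=0
after XOR r2, r2, r3: r2=0^0=0
after ADD r0, r0, #4: r0=4+4=8
after SUB r5, r5, #2: r5=6-2=4
CMP r5, #0  (cmp 4,0)
BNE L2: taken
after LDR r2, [r0]: r2=M[8]=-5
after AND r3, r3, r2: r3=0&(-5)=0
after LDR r3, [r0]: r3=M[8]=-5
after XOR r2, r2, r3: r2=(-5)^(-5)=0
after ADD r0, r0, #4: r0=8+4=12
after SUB r5, r5, #2: r5=4-2=2
CMP r5, #0  (cmp 2,0)
BNE L2: taken
after LDR r2, [r0]: r2=M[12]=-5
after AND r3, r3, r2: r3=(-5)&(-5)=-5
after LDR r3, [r0]: r3=M[12]=-5
after XOR r2, r2, r3: r2=(-5)^(-5)=0
after ADD r0, r0, #4: r0=12+4=16
after SUB r5, r5, #2: r5=2-2=0
CMP r5, #0  (cmp 0,0)
BNE L2: not taken
STR r2, [0] → M[0]=0
halt.
Total executed instructions: 38.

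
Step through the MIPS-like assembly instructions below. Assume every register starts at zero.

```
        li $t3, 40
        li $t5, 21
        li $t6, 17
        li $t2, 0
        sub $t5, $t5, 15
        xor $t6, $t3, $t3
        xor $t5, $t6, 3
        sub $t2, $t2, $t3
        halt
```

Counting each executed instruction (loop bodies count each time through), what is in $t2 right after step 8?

li $t3, 40 → $t3=40
li $t5, 21 → $t5=21
li $t6, 17 → $t6=17
li $t2, 0 → $t2=0
sub $t5, $t5, 15 → $t5=21-15=6
xor $t6, $t3, $t3 → $t6=40^40=0
xor $t5, $t6, 3 → $t5=0^3=3
sub $t2, $t2, $t3 → $t2=0-40=-40
After step 8: $t2 = -40.

-40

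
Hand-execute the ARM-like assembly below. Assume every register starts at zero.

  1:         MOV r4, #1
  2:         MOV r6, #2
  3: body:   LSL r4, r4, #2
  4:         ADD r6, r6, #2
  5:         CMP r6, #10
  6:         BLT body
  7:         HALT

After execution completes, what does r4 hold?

256

r4=1
r6=2
r4=1<<2=4
r6=2+2=4
CMP r6, #10  (cmp 4,10)
BLT body: taken
r4=4<<2=16
r6=4+2=6
CMP r6, #10  (cmp 6,10)
BLT body: taken
r4=16<<2=64
r6=6+2=8
CMP r6, #10  (cmp 8,10)
BLT body: taken
r4=64<<2=256
r6=8+2=10
CMP r6, #10  (cmp 10,10)
BLT body: not taken
halt.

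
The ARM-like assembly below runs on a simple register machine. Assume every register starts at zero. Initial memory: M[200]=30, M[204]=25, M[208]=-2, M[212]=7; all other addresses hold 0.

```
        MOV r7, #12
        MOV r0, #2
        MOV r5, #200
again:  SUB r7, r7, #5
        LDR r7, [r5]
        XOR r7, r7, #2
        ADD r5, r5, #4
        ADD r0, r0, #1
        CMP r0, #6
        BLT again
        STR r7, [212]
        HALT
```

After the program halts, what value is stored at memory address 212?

MOV r7, #12 → r7=12
MOV r0, #2 → r0=2
MOV r5, #200 → r5=200
SUB r7, r7, #5 → r7=12-5=7
LDR r7, [r5] → r7=M[200]=30
XOR r7, r7, #2 → r7=30^2=28
ADD r5, r5, #4 → r5=200+4=204
ADD r0, r0, #1 → r0=2+1=3
CMP r0, #6  (cmp 3,6)
BLT again: taken
SUB r7, r7, #5 → r7=28-5=23
LDR r7, [r5] → r7=M[204]=25
XOR r7, r7, #2 → r7=25^2=27
ADD r5, r5, #4 → r5=204+4=208
ADD r0, r0, #1 → r0=3+1=4
CMP r0, #6  (cmp 4,6)
BLT again: taken
SUB r7, r7, #5 → r7=27-5=22
LDR r7, [r5] → r7=M[208]=-2
XOR r7, r7, #2 → r7=(-2)^2=-4
ADD r5, r5, #4 → r5=208+4=212
ADD r0, r0, #1 → r0=4+1=5
CMP r0, #6  (cmp 5,6)
BLT again: taken
SUB r7, r7, #5 → r7=(-4)-5=-9
LDR r7, [r5] → r7=M[212]=7
XOR r7, r7, #2 → r7=7^2=5
ADD r5, r5, #4 → r5=212+4=216
ADD r0, r0, #1 → r0=5+1=6
CMP r0, #6  (cmp 6,6)
BLT again: not taken
STR r7, [212] → M[212]=5
halt.

5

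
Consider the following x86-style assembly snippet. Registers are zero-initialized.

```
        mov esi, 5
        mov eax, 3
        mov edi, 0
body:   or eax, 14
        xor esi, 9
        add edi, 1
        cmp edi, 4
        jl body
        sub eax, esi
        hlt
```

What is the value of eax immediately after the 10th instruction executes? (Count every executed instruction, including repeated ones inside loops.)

esi=5
eax=3
edi=0
eax=3|14=15
esi=5^9=12
edi=0+1=1
cmp edi, 4  (cmp 1,4)
jl body: taken
eax=15|14=15
esi=12^9=5
After step 10: eax = 15.

15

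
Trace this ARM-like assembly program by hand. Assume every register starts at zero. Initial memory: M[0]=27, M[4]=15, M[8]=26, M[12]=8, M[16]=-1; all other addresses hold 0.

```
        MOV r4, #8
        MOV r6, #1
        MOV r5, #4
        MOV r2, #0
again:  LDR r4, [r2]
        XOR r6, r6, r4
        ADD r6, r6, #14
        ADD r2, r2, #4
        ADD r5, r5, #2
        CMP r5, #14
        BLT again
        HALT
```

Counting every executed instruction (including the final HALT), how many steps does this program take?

40

r4=8
r6=1
r5=4
r2=0
r4=M[0]=27
r6=1^27=26
r6=26+14=40
r2=0+4=4
r5=4+2=6
CMP r5, #14  (cmp 6,14)
BLT again: taken
r4=M[4]=15
r6=40^15=39
r6=39+14=53
r2=4+4=8
r5=6+2=8
CMP r5, #14  (cmp 8,14)
BLT again: taken
r4=M[8]=26
r6=53^26=47
r6=47+14=61
r2=8+4=12
r5=8+2=10
CMP r5, #14  (cmp 10,14)
BLT again: taken
r4=M[12]=8
r6=61^8=53
r6=53+14=67
r2=12+4=16
r5=10+2=12
CMP r5, #14  (cmp 12,14)
BLT again: taken
r4=M[16]=-1
r6=67^(-1)=-68
r6=(-68)+14=-54
r2=16+4=20
r5=12+2=14
CMP r5, #14  (cmp 14,14)
BLT again: not taken
halt.
Total executed instructions: 40.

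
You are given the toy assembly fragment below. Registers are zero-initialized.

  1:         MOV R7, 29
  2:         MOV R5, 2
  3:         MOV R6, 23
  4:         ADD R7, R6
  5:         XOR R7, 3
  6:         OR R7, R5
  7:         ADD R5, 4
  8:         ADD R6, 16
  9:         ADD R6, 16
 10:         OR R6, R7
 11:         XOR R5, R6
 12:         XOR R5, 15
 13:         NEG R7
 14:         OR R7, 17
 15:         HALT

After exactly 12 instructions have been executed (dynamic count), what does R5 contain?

62

after MOV R7, 29: R7=29
after MOV R5, 2: R5=2
after MOV R6, 23: R6=23
after ADD R7, R6: R7=29+23=52
after XOR R7, 3: R7=52^3=55
after OR R7, R5: R7=55|2=55
after ADD R5, 4: R5=2+4=6
after ADD R6, 16: R6=23+16=39
after ADD R6, 16: R6=39+16=55
after OR R6, R7: R6=55|55=55
after XOR R5, R6: R5=6^55=49
after XOR R5, 15: R5=49^15=62
After step 12: R5 = 62.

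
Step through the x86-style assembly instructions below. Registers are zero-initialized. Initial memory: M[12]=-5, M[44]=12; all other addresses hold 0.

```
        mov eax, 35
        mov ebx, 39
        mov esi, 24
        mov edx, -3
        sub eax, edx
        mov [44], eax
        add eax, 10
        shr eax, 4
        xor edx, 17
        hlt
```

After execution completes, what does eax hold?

mov eax, 35 → eax=35
mov ebx, 39 → ebx=39
mov esi, 24 → esi=24
mov edx, -3 → edx=-3
sub eax, edx → eax=35-(-3)=38
mov [44], eax → M[44]=38
add eax, 10 → eax=38+10=48
shr eax, 4 → eax=48>>4=3
xor edx, 17 → edx=(-3)^17=-20
halt.

3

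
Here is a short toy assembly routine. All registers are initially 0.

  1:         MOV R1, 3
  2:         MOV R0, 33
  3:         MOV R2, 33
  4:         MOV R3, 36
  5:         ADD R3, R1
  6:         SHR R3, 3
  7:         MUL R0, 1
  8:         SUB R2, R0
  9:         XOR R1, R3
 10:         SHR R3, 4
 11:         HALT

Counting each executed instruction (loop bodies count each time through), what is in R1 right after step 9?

7

R1=3
R0=33
R2=33
R3=36
R3=36+3=39
R3=39>>3=4
R0=33*1=33
R2=33-33=0
R1=3^4=7
After step 9: R1 = 7.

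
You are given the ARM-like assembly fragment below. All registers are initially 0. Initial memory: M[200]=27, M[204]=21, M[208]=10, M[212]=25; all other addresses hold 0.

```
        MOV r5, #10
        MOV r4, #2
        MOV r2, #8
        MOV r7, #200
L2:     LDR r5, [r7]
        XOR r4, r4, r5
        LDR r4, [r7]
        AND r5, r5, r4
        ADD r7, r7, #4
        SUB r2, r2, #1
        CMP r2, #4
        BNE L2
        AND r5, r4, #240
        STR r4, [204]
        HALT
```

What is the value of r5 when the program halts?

r5=10
r4=2
r2=8
r7=200
r5=M[200]=27
r4=2^27=25
r4=M[200]=27
r5=27&27=27
r7=200+4=204
r2=8-1=7
CMP r2, #4  (cmp 7,4)
BNE L2: taken
r5=M[204]=21
r4=27^21=14
r4=M[204]=21
r5=21&21=21
r7=204+4=208
r2=7-1=6
CMP r2, #4  (cmp 6,4)
BNE L2: taken
r5=M[208]=10
r4=21^10=31
r4=M[208]=10
r5=10&10=10
r7=208+4=212
r2=6-1=5
CMP r2, #4  (cmp 5,4)
BNE L2: taken
r5=M[212]=25
r4=10^25=19
r4=M[212]=25
r5=25&25=25
r7=212+4=216
r2=5-1=4
CMP r2, #4  (cmp 4,4)
BNE L2: not taken
r5=25&240=16
STR r4, [204] → M[204]=25
halt.

16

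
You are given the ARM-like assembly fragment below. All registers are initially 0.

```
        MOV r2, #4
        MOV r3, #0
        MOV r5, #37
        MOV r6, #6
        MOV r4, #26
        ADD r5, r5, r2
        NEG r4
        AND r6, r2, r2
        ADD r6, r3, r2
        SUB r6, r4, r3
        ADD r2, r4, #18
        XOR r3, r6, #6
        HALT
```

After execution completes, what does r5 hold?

41

r2=4
r3=0
r5=37
r6=6
r4=26
r5=37+4=41
r4=-(26)=-26
r6=4&4=4
r6=0+4=4
r6=(-26)-0=-26
r2=(-26)+18=-8
r3=(-26)^6=-32
halt.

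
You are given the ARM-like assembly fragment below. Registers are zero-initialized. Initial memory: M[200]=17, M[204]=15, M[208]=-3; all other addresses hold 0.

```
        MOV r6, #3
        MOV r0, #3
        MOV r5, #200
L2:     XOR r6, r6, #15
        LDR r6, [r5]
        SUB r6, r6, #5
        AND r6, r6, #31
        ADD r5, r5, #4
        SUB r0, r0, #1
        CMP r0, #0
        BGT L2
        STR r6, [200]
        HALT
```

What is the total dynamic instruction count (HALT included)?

r6=3
r0=3
r5=200
r6=3^15=12
r6=M[200]=17
r6=17-5=12
r6=12&31=12
r5=200+4=204
r0=3-1=2
CMP r0, #0  (cmp 2,0)
BGT L2: taken
r6=12^15=3
r6=M[204]=15
r6=15-5=10
r6=10&31=10
r5=204+4=208
r0=2-1=1
CMP r0, #0  (cmp 1,0)
BGT L2: taken
r6=10^15=5
r6=M[208]=-3
r6=(-3)-5=-8
r6=(-8)&31=24
r5=208+4=212
r0=1-1=0
CMP r0, #0  (cmp 0,0)
BGT L2: not taken
STR r6, [200] → M[200]=24
halt.
Total executed instructions: 29.

29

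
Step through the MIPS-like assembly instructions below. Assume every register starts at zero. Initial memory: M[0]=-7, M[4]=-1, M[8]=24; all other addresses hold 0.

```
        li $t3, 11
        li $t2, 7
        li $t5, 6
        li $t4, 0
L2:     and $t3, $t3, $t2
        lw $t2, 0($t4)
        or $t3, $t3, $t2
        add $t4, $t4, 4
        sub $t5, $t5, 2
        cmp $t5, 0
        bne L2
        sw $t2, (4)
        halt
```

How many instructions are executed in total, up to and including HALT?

27

$t3=11
$t2=7
$t5=6
$t4=0
$t3=11&7=3
$t2=M[0]=-7
$t3=3|(-7)=-5
$t4=0+4=4
$t5=6-2=4
cmp $t5, 0  (cmp 4,0)
bne L2: taken
$t3=(-5)&(-7)=-7
$t2=M[4]=-1
$t3=(-7)|(-1)=-1
$t4=4+4=8
$t5=4-2=2
cmp $t5, 0  (cmp 2,0)
bne L2: taken
$t3=(-1)&(-1)=-1
$t2=M[8]=24
$t3=(-1)|24=-1
$t4=8+4=12
$t5=2-2=0
cmp $t5, 0  (cmp 0,0)
bne L2: not taken
sw $t2, (4) → M[4]=24
halt.
Total executed instructions: 27.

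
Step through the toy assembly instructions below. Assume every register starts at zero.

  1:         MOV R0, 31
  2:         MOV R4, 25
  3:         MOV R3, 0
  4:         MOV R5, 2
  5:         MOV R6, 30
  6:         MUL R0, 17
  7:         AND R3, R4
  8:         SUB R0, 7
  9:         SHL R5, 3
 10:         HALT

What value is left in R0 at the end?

MOV R0, 31 → R0=31
MOV R4, 25 → R4=25
MOV R3, 0 → R3=0
MOV R5, 2 → R5=2
MOV R6, 30 → R6=30
MUL R0, 17 → R0=31*17=527
AND R3, R4 → R3=0&25=0
SUB R0, 7 → R0=527-7=520
SHL R5, 3 → R5=2<<3=16
halt.

520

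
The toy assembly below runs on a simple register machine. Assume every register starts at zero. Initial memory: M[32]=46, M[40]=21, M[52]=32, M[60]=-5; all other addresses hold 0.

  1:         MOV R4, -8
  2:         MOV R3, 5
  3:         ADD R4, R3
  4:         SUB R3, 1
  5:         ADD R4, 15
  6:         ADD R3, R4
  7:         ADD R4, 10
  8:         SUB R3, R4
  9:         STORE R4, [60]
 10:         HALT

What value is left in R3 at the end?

-6

MOV R4, -8 → R4=-8
MOV R3, 5 → R3=5
ADD R4, R3 → R4=(-8)+5=-3
SUB R3, 1 → R3=5-1=4
ADD R4, 15 → R4=(-3)+15=12
ADD R3, R4 → R3=4+12=16
ADD R4, 10 → R4=12+10=22
SUB R3, R4 → R3=16-22=-6
STORE R4, [60] → M[60]=22
halt.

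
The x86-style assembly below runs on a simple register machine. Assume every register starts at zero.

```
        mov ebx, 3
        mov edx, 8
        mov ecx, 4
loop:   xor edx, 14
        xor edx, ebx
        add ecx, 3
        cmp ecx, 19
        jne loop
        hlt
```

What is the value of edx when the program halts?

after mov ebx, 3: ebx=3
after mov edx, 8: edx=8
after mov ecx, 4: ecx=4
after xor edx, 14: edx=8^14=6
after xor edx, ebx: edx=6^3=5
after add ecx, 3: ecx=4+3=7
cmp ecx, 19  (cmp 7,19)
jne loop: taken
after xor edx, 14: edx=5^14=11
after xor edx, ebx: edx=11^3=8
after add ecx, 3: ecx=7+3=10
cmp ecx, 19  (cmp 10,19)
jne loop: taken
after xor edx, 14: edx=8^14=6
after xor edx, ebx: edx=6^3=5
after add ecx, 3: ecx=10+3=13
cmp ecx, 19  (cmp 13,19)
jne loop: taken
after xor edx, 14: edx=5^14=11
after xor edx, ebx: edx=11^3=8
after add ecx, 3: ecx=13+3=16
cmp ecx, 19  (cmp 16,19)
jne loop: taken
after xor edx, 14: edx=8^14=6
after xor edx, ebx: edx=6^3=5
after add ecx, 3: ecx=16+3=19
cmp ecx, 19  (cmp 19,19)
jne loop: not taken
halt.

5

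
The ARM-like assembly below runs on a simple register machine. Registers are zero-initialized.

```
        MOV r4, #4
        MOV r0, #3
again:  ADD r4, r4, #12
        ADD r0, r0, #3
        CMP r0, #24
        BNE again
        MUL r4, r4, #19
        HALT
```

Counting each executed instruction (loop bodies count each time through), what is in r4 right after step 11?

after MOV r4, #4: r4=4
after MOV r0, #3: r0=3
after ADD r4, r4, #12: r4=4+12=16
after ADD r0, r0, #3: r0=3+3=6
CMP r0, #24  (cmp 6,24)
BNE again: taken
after ADD r4, r4, #12: r4=16+12=28
after ADD r0, r0, #3: r0=6+3=9
CMP r0, #24  (cmp 9,24)
BNE again: taken
after ADD r4, r4, #12: r4=28+12=40
After step 11: r4 = 40.

40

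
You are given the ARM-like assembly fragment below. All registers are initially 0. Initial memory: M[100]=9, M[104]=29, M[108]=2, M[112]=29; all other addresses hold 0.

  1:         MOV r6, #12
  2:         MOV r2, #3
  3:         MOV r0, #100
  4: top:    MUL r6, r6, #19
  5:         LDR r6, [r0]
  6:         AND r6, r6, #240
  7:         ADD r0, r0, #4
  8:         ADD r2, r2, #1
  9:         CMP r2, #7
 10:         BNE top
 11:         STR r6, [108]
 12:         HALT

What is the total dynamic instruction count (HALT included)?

r6=12
r2=3
r0=100
r6=12*19=228
r6=M[100]=9
r6=9&240=0
r0=100+4=104
r2=3+1=4
CMP r2, #7  (cmp 4,7)
BNE top: taken
r6=0*19=0
r6=M[104]=29
r6=29&240=16
r0=104+4=108
r2=4+1=5
CMP r2, #7  (cmp 5,7)
BNE top: taken
r6=16*19=304
r6=M[108]=2
r6=2&240=0
r0=108+4=112
r2=5+1=6
CMP r2, #7  (cmp 6,7)
BNE top: taken
r6=0*19=0
r6=M[112]=29
r6=29&240=16
r0=112+4=116
r2=6+1=7
CMP r2, #7  (cmp 7,7)
BNE top: not taken
STR r6, [108] → M[108]=16
halt.
Total executed instructions: 33.

33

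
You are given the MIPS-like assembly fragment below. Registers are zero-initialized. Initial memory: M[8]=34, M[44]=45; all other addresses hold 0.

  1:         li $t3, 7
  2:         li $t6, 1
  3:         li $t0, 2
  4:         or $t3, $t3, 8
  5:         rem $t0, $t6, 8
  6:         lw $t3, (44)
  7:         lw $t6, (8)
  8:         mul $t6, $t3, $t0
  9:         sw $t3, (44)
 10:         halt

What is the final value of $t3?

li $t3, 7 → $t3=7
li $t6, 1 → $t6=1
li $t0, 2 → $t0=2
or $t3, $t3, 8 → $t3=7|8=15
rem $t0, $t6, 8 → $t0=1%8=1
lw $t3, (44) → $t3=M[44]=45
lw $t6, (8) → $t6=M[8]=34
mul $t6, $t3, $t0 → $t6=45*1=45
sw $t3, (44) → M[44]=45
halt.

45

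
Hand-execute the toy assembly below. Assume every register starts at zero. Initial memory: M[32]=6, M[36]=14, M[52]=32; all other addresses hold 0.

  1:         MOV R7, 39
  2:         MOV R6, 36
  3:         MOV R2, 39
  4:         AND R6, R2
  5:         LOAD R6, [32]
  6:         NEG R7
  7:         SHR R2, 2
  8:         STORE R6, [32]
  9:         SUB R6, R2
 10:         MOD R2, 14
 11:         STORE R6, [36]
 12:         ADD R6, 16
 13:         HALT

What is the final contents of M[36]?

R7=39
R6=36
R2=39
R6=36&39=36
R6=M[32]=6
R7=-(39)=-39
R2=39>>2=9
STORE R6, [32] → M[32]=6
R6=6-9=-3
R2=9%14=9
STORE R6, [36] → M[36]=-3
R6=(-3)+16=13
halt.

-3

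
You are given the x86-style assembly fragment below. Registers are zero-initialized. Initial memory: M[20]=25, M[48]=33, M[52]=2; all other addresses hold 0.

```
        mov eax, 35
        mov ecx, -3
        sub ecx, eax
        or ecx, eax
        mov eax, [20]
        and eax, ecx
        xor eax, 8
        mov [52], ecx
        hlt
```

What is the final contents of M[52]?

-5

mov eax, 35 → eax=35
mov ecx, -3 → ecx=-3
sub ecx, eax → ecx=(-3)-35=-38
or ecx, eax → ecx=(-38)|35=-5
mov eax, [20] → eax=M[20]=25
and eax, ecx → eax=25&(-5)=25
xor eax, 8 → eax=25^8=17
mov [52], ecx → M[52]=-5
halt.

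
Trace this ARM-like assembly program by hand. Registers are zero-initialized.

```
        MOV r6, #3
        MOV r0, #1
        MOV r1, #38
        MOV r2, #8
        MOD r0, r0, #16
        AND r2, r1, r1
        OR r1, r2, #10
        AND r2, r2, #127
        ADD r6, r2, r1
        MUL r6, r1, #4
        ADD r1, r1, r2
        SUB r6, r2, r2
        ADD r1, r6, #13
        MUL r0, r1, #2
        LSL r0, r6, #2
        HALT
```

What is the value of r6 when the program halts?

0

r6=3
r0=1
r1=38
r2=8
r0=1%16=1
r2=38&38=38
r1=38|10=46
r2=38&127=38
r6=38+46=84
r6=46*4=184
r1=46+38=84
r6=38-38=0
r1=0+13=13
r0=13*2=26
r0=0<<2=0
halt.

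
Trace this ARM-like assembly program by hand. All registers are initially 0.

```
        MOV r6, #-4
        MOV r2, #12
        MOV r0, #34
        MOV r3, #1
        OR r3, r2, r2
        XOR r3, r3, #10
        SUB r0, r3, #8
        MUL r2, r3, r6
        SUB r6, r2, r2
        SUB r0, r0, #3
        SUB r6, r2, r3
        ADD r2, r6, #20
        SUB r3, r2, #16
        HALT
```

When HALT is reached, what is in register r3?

MOV r6, #-4 → r6=-4
MOV r2, #12 → r2=12
MOV r0, #34 → r0=34
MOV r3, #1 → r3=1
OR r3, r2, r2 → r3=12|12=12
XOR r3, r3, #10 → r3=12^10=6
SUB r0, r3, #8 → r0=6-8=-2
MUL r2, r3, r6 → r2=6*(-4)=-24
SUB r6, r2, r2 → r6=(-24)-(-24)=0
SUB r0, r0, #3 → r0=(-2)-3=-5
SUB r6, r2, r3 → r6=(-24)-6=-30
ADD r2, r6, #20 → r2=(-30)+20=-10
SUB r3, r2, #16 → r3=(-10)-16=-26
halt.

-26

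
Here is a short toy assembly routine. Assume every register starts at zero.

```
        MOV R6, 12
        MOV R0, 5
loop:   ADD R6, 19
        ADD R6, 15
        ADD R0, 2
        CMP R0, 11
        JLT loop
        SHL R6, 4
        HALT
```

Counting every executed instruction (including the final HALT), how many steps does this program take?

R6=12
R0=5
R6=12+19=31
R6=31+15=46
R0=5+2=7
CMP R0, 11  (cmp 7,11)
JLT loop: taken
R6=46+19=65
R6=65+15=80
R0=7+2=9
CMP R0, 11  (cmp 9,11)
JLT loop: taken
R6=80+19=99
R6=99+15=114
R0=9+2=11
CMP R0, 11  (cmp 11,11)
JLT loop: not taken
R6=114<<4=1824
halt.
Total executed instructions: 19.

19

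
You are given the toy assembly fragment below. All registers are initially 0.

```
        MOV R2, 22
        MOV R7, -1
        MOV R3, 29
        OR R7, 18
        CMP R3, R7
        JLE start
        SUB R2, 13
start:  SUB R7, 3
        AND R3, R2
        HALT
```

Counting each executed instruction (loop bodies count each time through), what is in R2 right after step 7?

after MOV R2, 22: R2=22
after MOV R7, -1: R7=-1
after MOV R3, 29: R3=29
after OR R7, 18: R7=(-1)|18=-1
CMP R3, R7  (cmp 29,-1)
JLE start: not taken
after SUB R2, 13: R2=22-13=9
After step 7: R2 = 9.

9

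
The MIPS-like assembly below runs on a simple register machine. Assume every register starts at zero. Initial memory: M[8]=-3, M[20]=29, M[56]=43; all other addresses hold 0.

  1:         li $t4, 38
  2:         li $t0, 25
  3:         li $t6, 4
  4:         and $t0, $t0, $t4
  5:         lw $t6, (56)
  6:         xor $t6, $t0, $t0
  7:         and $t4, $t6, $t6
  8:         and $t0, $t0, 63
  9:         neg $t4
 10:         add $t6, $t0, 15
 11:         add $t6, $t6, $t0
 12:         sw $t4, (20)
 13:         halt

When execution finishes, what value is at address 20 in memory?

0

li $t4, 38 → $t4=38
li $t0, 25 → $t0=25
li $t6, 4 → $t6=4
and $t0, $t0, $t4 → $t0=25&38=0
lw $t6, (56) → $t6=M[56]=43
xor $t6, $t0, $t0 → $t6=0^0=0
and $t4, $t6, $t6 → $t4=0&0=0
and $t0, $t0, 63 → $t0=0&63=0
neg $t4 → $t4=-(0)=0
add $t6, $t0, 15 → $t6=0+15=15
add $t6, $t6, $t0 → $t6=15+0=15
sw $t4, (20) → M[20]=0
halt.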